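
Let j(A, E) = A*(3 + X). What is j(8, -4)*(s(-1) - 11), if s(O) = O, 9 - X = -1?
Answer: -1248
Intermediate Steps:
X = 10 (X = 9 - 1*(-1) = 9 + 1 = 10)
j(A, E) = 13*A (j(A, E) = A*(3 + 10) = A*13 = 13*A)
j(8, -4)*(s(-1) - 11) = (13*8)*(-1 - 11) = 104*(-12) = -1248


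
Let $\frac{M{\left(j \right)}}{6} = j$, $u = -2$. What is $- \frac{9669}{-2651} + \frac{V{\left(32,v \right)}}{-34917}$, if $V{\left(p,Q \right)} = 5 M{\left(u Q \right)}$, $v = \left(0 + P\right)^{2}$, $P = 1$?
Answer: $\frac{10235501}{2804999} \approx 3.649$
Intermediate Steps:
$M{\left(j \right)} = 6 j$
$v = 1$ ($v = \left(0 + 1\right)^{2} = 1^{2} = 1$)
$V{\left(p,Q \right)} = - 60 Q$ ($V{\left(p,Q \right)} = 5 \cdot 6 \left(- 2 Q\right) = 5 \left(- 12 Q\right) = - 60 Q$)
$- \frac{9669}{-2651} + \frac{V{\left(32,v \right)}}{-34917} = - \frac{9669}{-2651} + \frac{\left(-60\right) 1}{-34917} = \left(-9669\right) \left(- \frac{1}{2651}\right) - - \frac{20}{11639} = \frac{879}{241} + \frac{20}{11639} = \frac{10235501}{2804999}$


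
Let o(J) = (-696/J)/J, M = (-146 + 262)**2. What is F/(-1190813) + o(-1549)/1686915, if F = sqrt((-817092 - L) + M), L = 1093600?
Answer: -232/1349195179305 - 6*I*sqrt(52701)/1190813 ≈ -1.7195e-10 - 0.0011567*I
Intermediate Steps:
M = 13456 (M = 116**2 = 13456)
F = 6*I*sqrt(52701) (F = sqrt((-817092 - 1*1093600) + 13456) = sqrt((-817092 - 1093600) + 13456) = sqrt(-1910692 + 13456) = sqrt(-1897236) = 6*I*sqrt(52701) ≈ 1377.4*I)
o(J) = -696/J**2
F/(-1190813) + o(-1549)/1686915 = (6*I*sqrt(52701))/(-1190813) - 696/(-1549)**2/1686915 = (6*I*sqrt(52701))*(-1/1190813) - 696*1/2399401*(1/1686915) = -6*I*sqrt(52701)/1190813 - 696/2399401*1/1686915 = -6*I*sqrt(52701)/1190813 - 232/1349195179305 = -232/1349195179305 - 6*I*sqrt(52701)/1190813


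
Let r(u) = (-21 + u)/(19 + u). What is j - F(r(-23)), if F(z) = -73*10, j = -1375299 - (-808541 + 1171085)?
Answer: -1737113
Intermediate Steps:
r(u) = (-21 + u)/(19 + u)
j = -1737843 (j = -1375299 - 1*362544 = -1375299 - 362544 = -1737843)
F(z) = -730
j - F(r(-23)) = -1737843 - 1*(-730) = -1737843 + 730 = -1737113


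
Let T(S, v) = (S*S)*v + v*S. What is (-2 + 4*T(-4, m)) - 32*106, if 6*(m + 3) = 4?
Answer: -3506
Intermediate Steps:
m = -7/3 (m = -3 + (1/6)*4 = -3 + 2/3 = -7/3 ≈ -2.3333)
T(S, v) = S*v + v*S**2 (T(S, v) = S**2*v + S*v = v*S**2 + S*v = S*v + v*S**2)
(-2 + 4*T(-4, m)) - 32*106 = (-2 + 4*(-4*(-7/3)*(1 - 4))) - 32*106 = (-2 + 4*(-4*(-7/3)*(-3))) - 3392 = (-2 + 4*(-28)) - 3392 = (-2 - 112) - 3392 = -114 - 3392 = -3506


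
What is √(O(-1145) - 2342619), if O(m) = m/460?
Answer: I*√4956987071/46 ≈ 1530.6*I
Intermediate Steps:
O(m) = m/460 (O(m) = m*(1/460) = m/460)
√(O(-1145) - 2342619) = √((1/460)*(-1145) - 2342619) = √(-229/92 - 2342619) = √(-215521177/92) = I*√4956987071/46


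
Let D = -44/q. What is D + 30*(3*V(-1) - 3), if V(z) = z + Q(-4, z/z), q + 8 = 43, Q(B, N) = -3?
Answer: -15794/35 ≈ -451.26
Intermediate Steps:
q = 35 (q = -8 + 43 = 35)
V(z) = -3 + z (V(z) = z - 3 = -3 + z)
D = -44/35 ≈ -1.2571
D + 30*(3*V(-1) - 3) = -44/35 + 30*(3*(-3 - 1) - 3) = -44/35 + 30*(3*(-4) - 3) = -44/35 + 30*(-12 - 3) = -44/35 + 30*(-15) = -44/35 - 450 = -15794/35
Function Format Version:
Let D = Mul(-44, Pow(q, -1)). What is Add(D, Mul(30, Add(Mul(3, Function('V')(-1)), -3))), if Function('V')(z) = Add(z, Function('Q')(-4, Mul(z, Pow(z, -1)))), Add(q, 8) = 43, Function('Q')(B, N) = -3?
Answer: Rational(-15794, 35) ≈ -451.26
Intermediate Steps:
q = 35 (q = Add(-8, 43) = 35)
Function('V')(z) = Add(-3, z) (Function('V')(z) = Add(z, -3) = Add(-3, z))
D = Rational(-44, 35) (D = Mul(-44, Pow(35, -1)) = Mul(-44, Rational(1, 35)) = Rational(-44, 35) ≈ -1.2571)
Add(D, Mul(30, Add(Mul(3, Function('V')(-1)), -3))) = Add(Rational(-44, 35), Mul(30, Add(Mul(3, Add(-3, -1)), -3))) = Add(Rational(-44, 35), Mul(30, Add(Mul(3, -4), -3))) = Add(Rational(-44, 35), Mul(30, Add(-12, -3))) = Add(Rational(-44, 35), Mul(30, -15)) = Add(Rational(-44, 35), -450) = Rational(-15794, 35)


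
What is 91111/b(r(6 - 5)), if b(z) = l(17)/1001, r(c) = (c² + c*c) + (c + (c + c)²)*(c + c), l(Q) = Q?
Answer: 91202111/17 ≈ 5.3648e+6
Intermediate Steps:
r(c) = 2*c² + 2*c*(c + 4*c²) (r(c) = (c² + c²) + (c + (2*c)²)*(2*c) = 2*c² + (c + 4*c²)*(2*c) = 2*c² + 2*c*(c + 4*c²))
b(z) = 17/1001
91111/b(r(6 - 5)) = 91111/(17/1001) = 91111*(1001/17) = 91202111/17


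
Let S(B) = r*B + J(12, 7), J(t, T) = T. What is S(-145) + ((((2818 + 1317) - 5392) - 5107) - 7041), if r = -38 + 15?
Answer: -10063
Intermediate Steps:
r = -23
S(B) = 7 - 23*B (S(B) = -23*B + 7 = 7 - 23*B)
S(-145) + ((((2818 + 1317) - 5392) - 5107) - 7041) = (7 - 23*(-145)) + ((((2818 + 1317) - 5392) - 5107) - 7041) = (7 + 3335) + (((4135 - 5392) - 5107) - 7041) = 3342 + ((-1257 - 5107) - 7041) = 3342 + (-6364 - 7041) = 3342 - 13405 = -10063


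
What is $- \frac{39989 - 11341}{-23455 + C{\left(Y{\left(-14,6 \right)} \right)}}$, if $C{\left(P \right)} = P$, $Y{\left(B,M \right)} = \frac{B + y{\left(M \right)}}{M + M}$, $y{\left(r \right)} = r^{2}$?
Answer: $\frac{171888}{140719} \approx 1.2215$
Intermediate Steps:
$Y{\left(B,M \right)} = \frac{B + M^{2}}{2 M}$ ($Y{\left(B,M \right)} = \frac{B + M^{2}}{M + M} = \frac{B + M^{2}}{2 M}$)
$- \frac{39989 - 11341}{-23455 + C{\left(Y{\left(-14,6 \right)} \right)}} = - \frac{39989 - 11341}{-23455 + \frac{-14 + 6^{2}}{2 \cdot 6}} = - \frac{28648}{-23455 + \frac{1}{2} \cdot \frac{1}{6} \left(-14 + 36\right)} = - \frac{28648}{-23455 + \frac{1}{2} \cdot \frac{1}{6} \cdot 22} = - \frac{28648}{-23455 + \frac{11}{6}} = - \frac{28648}{- \frac{140719}{6}} = - \frac{28648 \left(-6\right)}{140719} = \left(-1\right) \left(- \frac{171888}{140719}\right) = \frac{171888}{140719}$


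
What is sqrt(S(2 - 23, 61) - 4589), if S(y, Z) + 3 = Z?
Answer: I*sqrt(4531) ≈ 67.313*I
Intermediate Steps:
S(y, Z) = -3 + Z
sqrt(S(2 - 23, 61) - 4589) = sqrt((-3 + 61) - 4589) = sqrt(58 - 4589) = sqrt(-4531) = I*sqrt(4531)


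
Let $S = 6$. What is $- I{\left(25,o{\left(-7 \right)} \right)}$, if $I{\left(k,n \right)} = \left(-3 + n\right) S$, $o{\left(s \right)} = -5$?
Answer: $48$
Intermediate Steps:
$I{\left(k,n \right)} = -18 + 6 n$ ($I{\left(k,n \right)} = \left(-3 + n\right) 6 = -18 + 6 n$)
$- I{\left(25,o{\left(-7 \right)} \right)} = - (-18 + 6 \left(-5\right)) = - (-18 - 30) = \left(-1\right) \left(-48\right) = 48$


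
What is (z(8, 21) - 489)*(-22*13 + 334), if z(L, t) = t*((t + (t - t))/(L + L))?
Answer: -22149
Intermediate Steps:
z(L, t) = t²/(2*L) (z(L, t) = t*((t + 0)/((2*L))) = t*(t*(1/(2*L))) = t*(t/(2*L)) = t²/(2*L))
(z(8, 21) - 489)*(-22*13 + 334) = ((½)*21²/8 - 489)*(-22*13 + 334) = ((½)*(⅛)*441 - 489)*(-286 + 334) = (441/16 - 489)*48 = -7383/16*48 = -22149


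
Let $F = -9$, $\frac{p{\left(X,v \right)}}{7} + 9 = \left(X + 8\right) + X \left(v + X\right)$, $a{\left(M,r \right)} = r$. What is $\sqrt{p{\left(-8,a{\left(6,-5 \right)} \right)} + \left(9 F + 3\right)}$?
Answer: $\sqrt{587} \approx 24.228$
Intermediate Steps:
$p{\left(X,v \right)} = -7 + 7 X + 7 X \left(X + v\right)$ ($p{\left(X,v \right)} = -63 + 7 \left(\left(X + 8\right) + X \left(v + X\right)\right) = -63 + 7 \left(\left(8 + X\right) + X \left(X + v\right)\right) = -63 + 7 \left(8 + X + X \left(X + v\right)\right) = -63 + \left(56 + 7 X + 7 X \left(X + v\right)\right) = -7 + 7 X + 7 X \left(X + v\right)$)
$\sqrt{p{\left(-8,a{\left(6,-5 \right)} \right)} + \left(9 F + 3\right)} = \sqrt{\left(-7 + 7 \left(-8\right) + 7 \left(-8\right)^{2} + 7 \left(-8\right) \left(-5\right)\right) + \left(9 \left(-9\right) + 3\right)} = \sqrt{\left(-7 - 56 + 7 \cdot 64 + 280\right) + \left(-81 + 3\right)} = \sqrt{\left(-7 - 56 + 448 + 280\right) - 78} = \sqrt{665 - 78} = \sqrt{587}$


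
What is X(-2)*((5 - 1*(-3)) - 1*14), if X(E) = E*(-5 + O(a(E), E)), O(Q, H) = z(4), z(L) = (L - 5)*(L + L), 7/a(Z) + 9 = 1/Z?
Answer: -156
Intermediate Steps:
a(Z) = 7/(-9 + 1/Z)
z(L) = 2*L*(-5 + L) (z(L) = (-5 + L)*(2*L) = 2*L*(-5 + L))
O(Q, H) = -8 (O(Q, H) = 2*4*(-5 + 4) = 2*4*(-1) = -8)
X(E) = -13*E (X(E) = E*(-5 - 8) = E*(-13) = -13*E)
X(-2)*((5 - 1*(-3)) - 1*14) = (-13*(-2))*((5 - 1*(-3)) - 1*14) = 26*((5 + 3) - 14) = 26*(8 - 14) = 26*(-6) = -156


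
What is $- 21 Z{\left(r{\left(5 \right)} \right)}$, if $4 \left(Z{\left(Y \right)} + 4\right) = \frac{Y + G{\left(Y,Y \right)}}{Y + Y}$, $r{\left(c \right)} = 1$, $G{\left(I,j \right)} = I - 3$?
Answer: $\frac{693}{8} \approx 86.625$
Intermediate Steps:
$G{\left(I,j \right)} = -3 + I$ ($G{\left(I,j \right)} = I - 3 = -3 + I$)
$Z{\left(Y \right)} = -4 + \frac{-3 + 2 Y}{8 Y}$ ($Z{\left(Y \right)} = -4 + \frac{\left(Y + \left(-3 + Y\right)\right) \frac{1}{Y + Y}}{4} = -4 + \frac{\left(-3 + 2 Y\right) \frac{1}{2 Y}}{4} = -4 + \frac{\frac{1}{2} \frac{1}{Y} \left(-3 + 2 Y\right)}{4} = -4 + \frac{-3 + 2 Y}{8 Y}$)
$- 21 Z{\left(r{\left(5 \right)} \right)} = - 21 \frac{3 \left(-1 - 10\right)}{8 \cdot 1} = - 21 \cdot \frac{3}{8} \cdot 1 \left(-1 - 10\right) = - 21 \cdot \frac{3}{8} \cdot 1 \left(-11\right) = \left(-21\right) \left(- \frac{33}{8}\right) = \frac{693}{8}$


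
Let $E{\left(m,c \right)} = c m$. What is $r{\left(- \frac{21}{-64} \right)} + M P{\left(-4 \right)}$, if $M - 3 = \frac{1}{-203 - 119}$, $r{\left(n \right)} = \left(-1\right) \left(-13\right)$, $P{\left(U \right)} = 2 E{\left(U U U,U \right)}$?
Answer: $\frac{249133}{161} \approx 1547.4$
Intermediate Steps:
$P{\left(U \right)} = 2 U^{4}$ ($P{\left(U \right)} = 2 U U U U = 2 U U^{2} U = 2 U U^{3} = 2 U^{4}$)
$r{\left(n \right)} = 13$
$M = \frac{965}{322}$ ($M = 3 + \frac{1}{-203 - 119} = 3 + \frac{1}{-322} = 3 - \frac{1}{322} = \frac{965}{322} \approx 2.9969$)
$r{\left(- \frac{21}{-64} \right)} + M P{\left(-4 \right)} = 13 + \frac{965 \cdot 2 \left(-4\right)^{4}}{322} = 13 + \frac{965 \cdot 2 \cdot 256}{322} = 13 + \frac{965}{322} \cdot 512 = 13 + \frac{247040}{161} = \frac{249133}{161}$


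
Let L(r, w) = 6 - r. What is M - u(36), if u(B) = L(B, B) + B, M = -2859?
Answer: -2865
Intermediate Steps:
u(B) = 6 (u(B) = (6 - B) + B = 6)
M - u(36) = -2859 - 1*6 = -2859 - 6 = -2865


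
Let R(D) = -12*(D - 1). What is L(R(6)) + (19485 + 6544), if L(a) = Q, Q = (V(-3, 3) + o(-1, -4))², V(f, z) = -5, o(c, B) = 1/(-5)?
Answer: 651401/25 ≈ 26056.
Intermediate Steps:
o(c, B) = -⅕
Q = 676/25 (Q = (-5 - ⅕)² = (-26/5)² = 676/25 ≈ 27.040)
R(D) = 12 - 12*D (R(D) = -12*(-1 + D) = 12 - 12*D)
L(a) = 676/25
L(R(6)) + (19485 + 6544) = 676/25 + (19485 + 6544) = 676/25 + 26029 = 651401/25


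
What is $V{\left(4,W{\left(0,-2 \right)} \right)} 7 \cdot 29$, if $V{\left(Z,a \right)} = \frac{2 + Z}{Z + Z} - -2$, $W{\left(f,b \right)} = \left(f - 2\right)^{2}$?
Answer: $\frac{2233}{4} \approx 558.25$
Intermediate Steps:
$W{\left(f,b \right)} = \left(-2 + f\right)^{2}$
$V{\left(Z,a \right)} = 2 + \frac{2 + Z}{2 Z}$ ($V{\left(Z,a \right)} = \frac{2 + Z}{2 Z} + 2 = 2 + \frac{2 + Z}{2 Z}$)
$V{\left(4,W{\left(0,-2 \right)} \right)} 7 \cdot 29 = \left(\frac{5}{2} + \frac{1}{4}\right) 7 \cdot 29 = \frac{11}{4} \cdot 7 \cdot 29 = \frac{77}{4} \cdot 29 = \frac{2233}{4}$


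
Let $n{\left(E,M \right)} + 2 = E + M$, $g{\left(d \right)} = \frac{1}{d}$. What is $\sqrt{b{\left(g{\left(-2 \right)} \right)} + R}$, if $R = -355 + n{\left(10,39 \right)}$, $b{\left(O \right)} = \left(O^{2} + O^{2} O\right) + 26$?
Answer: $\frac{i \sqrt{4510}}{4} \approx 16.789 i$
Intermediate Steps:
$n{\left(E,M \right)} = -2 + E + M$ ($n{\left(E,M \right)} = -2 + \left(E + M\right) = -2 + E + M$)
$b{\left(O \right)} = 26 + O^{2} + O^{3}$ ($b{\left(O \right)} = \left(O^{2} + O^{3}\right) + 26 = 26 + O^{2} + O^{3}$)
$R = -308$ ($R = -355 + \left(-2 + 10 + 39\right) = -355 + 47 = -308$)
$\sqrt{b{\left(g{\left(-2 \right)} \right)} + R} = \sqrt{\left(26 + \left(\frac{1}{-2}\right)^{2} + \left(\frac{1}{-2}\right)^{3}\right) - 308} = \sqrt{\left(26 + \left(- \frac{1}{2}\right)^{2} + \left(- \frac{1}{2}\right)^{3}\right) - 308} = \sqrt{\left(26 + \frac{1}{4} - \frac{1}{8}\right) - 308} = \sqrt{\frac{209}{8} - 308} = \sqrt{- \frac{2255}{8}} = \frac{i \sqrt{4510}}{4}$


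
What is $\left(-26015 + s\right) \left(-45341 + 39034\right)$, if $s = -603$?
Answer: $167879726$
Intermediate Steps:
$\left(-26015 + s\right) \left(-45341 + 39034\right) = \left(-26015 - 603\right) \left(-45341 + 39034\right) = \left(-26618\right) \left(-6307\right) = 167879726$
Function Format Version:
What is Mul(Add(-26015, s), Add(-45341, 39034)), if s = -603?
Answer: 167879726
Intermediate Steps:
Mul(Add(-26015, s), Add(-45341, 39034)) = Mul(Add(-26015, -603), Add(-45341, 39034)) = Mul(-26618, -6307) = 167879726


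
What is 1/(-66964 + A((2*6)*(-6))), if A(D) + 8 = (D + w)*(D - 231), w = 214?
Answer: -1/109998 ≈ -9.0911e-6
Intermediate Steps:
A(D) = -8 + (-231 + D)*(214 + D) (A(D) = -8 + (D + 214)*(D - 231) = -8 + (214 + D)*(-231 + D) = -8 + (-231 + D)*(214 + D))
1/(-66964 + A((2*6)*(-6))) = 1/(-66964 + (-49442 + ((2*6)*(-6))**2 - 17*2*6*(-6))) = 1/(-66964 + (-49442 + (12*(-6))**2 - 204*(-6))) = 1/(-66964 + (-49442 + (-72)**2 - 17*(-72))) = 1/(-66964 + (-49442 + 5184 + 1224)) = 1/(-66964 - 43034) = 1/(-109998) = -1/109998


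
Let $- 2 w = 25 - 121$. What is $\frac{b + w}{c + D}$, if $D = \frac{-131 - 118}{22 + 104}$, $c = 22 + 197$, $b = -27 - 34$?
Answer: $- \frac{546}{9115} \approx -0.059901$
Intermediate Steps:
$b = -61$ ($b = -27 - 34 = -61$)
$c = 219$
$D = - \frac{83}{42}$ ($D = - \frac{249}{126} = \left(-249\right) \frac{1}{126} = - \frac{83}{42} \approx -1.9762$)
$w = 48$ ($w = - \frac{25 - 121}{2} = \left(- \frac{1}{2}\right) \left(-96\right) = 48$)
$\frac{b + w}{c + D} = \frac{-61 + 48}{219 - \frac{83}{42}} = - \frac{13}{\frac{9115}{42}} = \left(-13\right) \frac{42}{9115} = - \frac{546}{9115}$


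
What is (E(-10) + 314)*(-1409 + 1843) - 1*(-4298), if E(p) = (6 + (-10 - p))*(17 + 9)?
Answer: 208278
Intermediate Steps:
E(p) = -104 - 26*p (E(p) = (-4 - p)*26 = -104 - 26*p)
(E(-10) + 314)*(-1409 + 1843) - 1*(-4298) = ((-104 - 26*(-10)) + 314)*(-1409 + 1843) - 1*(-4298) = ((-104 + 260) + 314)*434 + 4298 = (156 + 314)*434 + 4298 = 470*434 + 4298 = 203980 + 4298 = 208278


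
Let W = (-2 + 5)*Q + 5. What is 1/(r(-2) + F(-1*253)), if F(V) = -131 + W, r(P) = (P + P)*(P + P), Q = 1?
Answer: -1/107 ≈ -0.0093458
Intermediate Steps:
r(P) = 4*P² (r(P) = (2*P)*(2*P) = 4*P²)
W = 8 (W = (-2 + 5)*1 + 5 = 3*1 + 5 = 3 + 5 = 8)
F(V) = -123 (F(V) = -131 + 8 = -123)
1/(r(-2) + F(-1*253)) = 1/(4*(-2)² - 123) = 1/(4*4 - 123) = 1/(16 - 123) = 1/(-107) = -1/107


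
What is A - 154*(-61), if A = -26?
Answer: 9368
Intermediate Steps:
A - 154*(-61) = -26 - 154*(-61) = -26 + 9394 = 9368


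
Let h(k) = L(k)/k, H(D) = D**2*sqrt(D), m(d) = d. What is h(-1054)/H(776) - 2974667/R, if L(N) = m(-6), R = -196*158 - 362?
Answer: 2974667/31330 + 3*sqrt(194)/123130539776 ≈ 94.946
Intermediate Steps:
R = -31330 (R = -30968 - 362 = -31330)
H(D) = D**(5/2)
L(N) = -6
h(k) = -6/k
h(-1054)/H(776) - 2974667/R = (-6/(-1054))/(776**(5/2)) - 2974667/(-31330) = (-6*(-1/1054))/((1204352*sqrt(194))) - 2974667*(-1/31330) = 3*(sqrt(194)/233644288)/527 + 2974667/31330 = 3*sqrt(194)/123130539776 + 2974667/31330 = 2974667/31330 + 3*sqrt(194)/123130539776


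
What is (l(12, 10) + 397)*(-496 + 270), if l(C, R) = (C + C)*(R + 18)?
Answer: -241594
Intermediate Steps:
l(C, R) = 2*C*(18 + R) (l(C, R) = (2*C)*(18 + R) = 2*C*(18 + R))
(l(12, 10) + 397)*(-496 + 270) = (2*12*(18 + 10) + 397)*(-496 + 270) = (2*12*28 + 397)*(-226) = (672 + 397)*(-226) = 1069*(-226) = -241594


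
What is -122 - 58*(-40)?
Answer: 2198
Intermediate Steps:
-122 - 58*(-40) = -122 + 2320 = 2198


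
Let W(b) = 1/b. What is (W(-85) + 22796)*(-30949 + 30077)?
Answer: -1689638648/85 ≈ -1.9878e+7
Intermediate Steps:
(W(-85) + 22796)*(-30949 + 30077) = (1/(-85) + 22796)*(-30949 + 30077) = (-1/85 + 22796)*(-872) = (1937659/85)*(-872) = -1689638648/85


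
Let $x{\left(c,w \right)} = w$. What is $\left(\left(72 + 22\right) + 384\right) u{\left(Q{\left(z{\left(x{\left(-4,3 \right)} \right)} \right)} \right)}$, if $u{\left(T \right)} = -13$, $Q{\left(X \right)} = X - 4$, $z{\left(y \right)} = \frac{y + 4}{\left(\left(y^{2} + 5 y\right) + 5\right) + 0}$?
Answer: $-6214$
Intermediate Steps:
$z{\left(y \right)} = \frac{4 + y}{5 + y^{2} + 5 y}$ ($z{\left(y \right)} = \frac{4 + y}{\left(5 + y^{2} + 5 y\right) + 0} = \frac{4 + y}{5 + y^{2} + 5 y}$)
$Q{\left(X \right)} = -4 + X$
$\left(\left(72 + 22\right) + 384\right) u{\left(Q{\left(z{\left(x{\left(-4,3 \right)} \right)} \right)} \right)} = \left(\left(72 + 22\right) + 384\right) \left(-13\right) = \left(94 + 384\right) \left(-13\right) = 478 \left(-13\right) = -6214$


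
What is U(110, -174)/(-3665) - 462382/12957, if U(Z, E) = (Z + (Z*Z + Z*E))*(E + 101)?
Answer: -1649889352/9497481 ≈ -173.72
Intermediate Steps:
U(Z, E) = (101 + E)*(Z + Z² + E*Z) (U(Z, E) = (Z + (Z² + E*Z))*(101 + E) = (Z + Z² + E*Z)*(101 + E) = (101 + E)*(Z + Z² + E*Z))
U(110, -174)/(-3665) - 462382/12957 = (110*(101 + (-174)² + 101*110 + 102*(-174) - 174*110))/(-3665) - 462382/12957 = (110*(101 + 30276 + 11110 - 17748 - 19140))*(-1/3665) - 462382*1/12957 = (110*4599)*(-1/3665) - 462382/12957 = 505890*(-1/3665) - 462382/12957 = -101178/733 - 462382/12957 = -1649889352/9497481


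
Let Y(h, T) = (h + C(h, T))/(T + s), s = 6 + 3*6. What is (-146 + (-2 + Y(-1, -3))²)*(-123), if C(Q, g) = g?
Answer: 2553070/147 ≈ 17368.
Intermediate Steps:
s = 24 (s = 6 + 18 = 24)
Y(h, T) = (T + h)/(24 + T) (Y(h, T) = (h + T)/(T + 24) = (T + h)/(24 + T))
(-146 + (-2 + Y(-1, -3))²)*(-123) = (-146 + (-2 + (-3 - 1)/(24 - 3))²)*(-123) = (-146 + (-2 - 4/21)²)*(-123) = (-146 + (-46/21)²)*(-123) = (-146 + 2116/441)*(-123) = -62270/441*(-123) = 2553070/147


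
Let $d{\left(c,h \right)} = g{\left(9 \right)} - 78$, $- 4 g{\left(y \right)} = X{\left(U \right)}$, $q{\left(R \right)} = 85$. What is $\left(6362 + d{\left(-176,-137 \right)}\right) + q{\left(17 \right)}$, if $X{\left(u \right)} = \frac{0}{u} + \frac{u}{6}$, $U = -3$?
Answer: $\frac{50953}{8} \approx 6369.1$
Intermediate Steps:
$X{\left(u \right)} = \frac{u}{6}$ ($X{\left(u \right)} = 0 + u \frac{1}{6} = 0 + \frac{u}{6} = \frac{u}{6}$)
$g{\left(y \right)} = \frac{1}{8}$ ($g{\left(y \right)} = - \frac{\frac{1}{6} \left(-3\right)}{4} = \left(- \frac{1}{4}\right) \left(- \frac{1}{2}\right) = \frac{1}{8}$)
$d{\left(c,h \right)} = - \frac{623}{8}$ ($d{\left(c,h \right)} = \frac{1}{8} - 78 = - \frac{623}{8}$)
$\left(6362 + d{\left(-176,-137 \right)}\right) + q{\left(17 \right)} = \left(6362 - \frac{623}{8}\right) + 85 = \frac{50273}{8} + 85 = \frac{50953}{8}$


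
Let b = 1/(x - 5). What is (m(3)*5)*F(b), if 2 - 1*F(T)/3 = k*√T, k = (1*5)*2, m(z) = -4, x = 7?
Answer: -120 + 300*√2 ≈ 304.26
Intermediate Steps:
b = ½ (b = 1/(7 - 5) = 1/2 = ½ ≈ 0.50000)
k = 10 (k = 5*2 = 10)
F(T) = 6 - 30*√T
(m(3)*5)*F(b) = (-4*5)*(6 - 15*√2) = -20*(6 - 15*√2) = -120 + 300*√2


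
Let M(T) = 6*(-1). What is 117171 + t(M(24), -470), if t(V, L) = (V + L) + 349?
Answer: 117044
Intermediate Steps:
M(T) = -6
t(V, L) = 349 + L + V (t(V, L) = (L + V) + 349 = 349 + L + V)
117171 + t(M(24), -470) = 117171 + (349 - 470 - 6) = 117171 - 127 = 117044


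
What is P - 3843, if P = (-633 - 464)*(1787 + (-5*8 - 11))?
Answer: -1908235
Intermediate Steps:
P = -1904392 (P = -1097*(1787 + (-40 - 11)) = -1097*(1787 - 51) = -1097*1736 = -1904392)
P - 3843 = -1904392 - 3843 = -1908235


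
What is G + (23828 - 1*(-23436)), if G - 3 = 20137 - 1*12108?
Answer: 55296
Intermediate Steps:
G = 8032 (G = 3 + (20137 - 1*12108) = 3 + (20137 - 12108) = 3 + 8029 = 8032)
G + (23828 - 1*(-23436)) = 8032 + (23828 - 1*(-23436)) = 8032 + (23828 + 23436) = 8032 + 47264 = 55296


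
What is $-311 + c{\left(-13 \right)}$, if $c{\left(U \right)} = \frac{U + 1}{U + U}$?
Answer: $- \frac{4037}{13} \approx -310.54$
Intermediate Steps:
$c{\left(U \right)} = \frac{1 + U}{2 U}$
$-311 + c{\left(-13 \right)} = -311 + \frac{1 - 13}{2 \left(-13\right)} = -311 + \frac{1}{2} \left(- \frac{1}{13}\right) \left(-12\right) = -311 + \frac{6}{13} = - \frac{4037}{13}$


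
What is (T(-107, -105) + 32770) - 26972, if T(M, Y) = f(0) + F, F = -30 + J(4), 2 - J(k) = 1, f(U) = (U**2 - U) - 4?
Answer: 5765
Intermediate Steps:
f(U) = -4 + U**2 - U
J(k) = 1 (J(k) = 2 - 1*1 = 2 - 1 = 1)
F = -29 (F = -30 + 1 = -29)
T(M, Y) = -33 (T(M, Y) = (-4 + 0**2 - 1*0) - 29 = (-4 + 0 + 0) - 29 = -4 - 29 = -33)
(T(-107, -105) + 32770) - 26972 = (-33 + 32770) - 26972 = 32737 - 26972 = 5765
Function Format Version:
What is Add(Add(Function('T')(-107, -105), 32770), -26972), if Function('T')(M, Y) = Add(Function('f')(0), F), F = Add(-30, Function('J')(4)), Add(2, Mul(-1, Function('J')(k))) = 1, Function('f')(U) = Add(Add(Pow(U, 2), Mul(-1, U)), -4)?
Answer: 5765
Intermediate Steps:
Function('f')(U) = Add(-4, Pow(U, 2), Mul(-1, U))
Function('J')(k) = 1 (Function('J')(k) = Add(2, Mul(-1, 1)) = Add(2, -1) = 1)
F = -29 (F = Add(-30, 1) = -29)
Function('T')(M, Y) = -33 (Function('T')(M, Y) = Add(Add(-4, Pow(0, 2), Mul(-1, 0)), -29) = Add(Add(-4, 0, 0), -29) = Add(-4, -29) = -33)
Add(Add(Function('T')(-107, -105), 32770), -26972) = Add(Add(-33, 32770), -26972) = Add(32737, -26972) = 5765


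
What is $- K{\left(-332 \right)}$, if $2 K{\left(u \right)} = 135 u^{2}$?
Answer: $-7440120$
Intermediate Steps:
$K{\left(u \right)} = \frac{135 u^{2}}{2}$
$- K{\left(-332 \right)} = - \frac{135 \left(-332\right)^{2}}{2} = - \frac{135 \cdot 110224}{2} = \left(-1\right) 7440120 = -7440120$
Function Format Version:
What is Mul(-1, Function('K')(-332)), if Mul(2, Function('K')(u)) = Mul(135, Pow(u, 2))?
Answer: -7440120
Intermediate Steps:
Function('K')(u) = Mul(Rational(135, 2), Pow(u, 2)) (Function('K')(u) = Mul(Rational(1, 2), Mul(135, Pow(u, 2))) = Mul(Rational(135, 2), Pow(u, 2)))
Mul(-1, Function('K')(-332)) = Mul(-1, Mul(Rational(135, 2), Pow(-332, 2))) = Mul(-1, Mul(Rational(135, 2), 110224)) = Mul(-1, 7440120) = -7440120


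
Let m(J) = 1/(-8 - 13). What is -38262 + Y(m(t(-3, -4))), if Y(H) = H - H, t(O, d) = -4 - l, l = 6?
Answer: -38262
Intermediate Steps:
t(O, d) = -10 (t(O, d) = -4 - 1*6 = -4 - 6 = -10)
m(J) = -1/21 (m(J) = 1/(-21) = -1/21)
Y(H) = 0
-38262 + Y(m(t(-3, -4))) = -38262 + 0 = -38262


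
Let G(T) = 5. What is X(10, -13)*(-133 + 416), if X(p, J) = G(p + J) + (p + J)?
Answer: 566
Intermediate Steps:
X(p, J) = 5 + J + p (X(p, J) = 5 + (p + J) = 5 + (J + p) = 5 + J + p)
X(10, -13)*(-133 + 416) = (5 - 13 + 10)*(-133 + 416) = 2*283 = 566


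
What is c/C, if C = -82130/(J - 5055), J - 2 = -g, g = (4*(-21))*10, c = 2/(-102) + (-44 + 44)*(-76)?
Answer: -4213/4188630 ≈ -0.0010058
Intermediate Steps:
c = -1/51 (c = 2*(-1/102) + 0*(-76) = -1/51 + 0 = -1/51 ≈ -0.019608)
g = -840 (g = -84*10 = -840)
J = 842 (J = 2 - 1*(-840) = 2 + 840 = 842)
C = 82130/4213 (C = -82130/(842 - 5055) = -82130/(-4213) = -82130*(-1/4213) = 82130/4213 ≈ 19.494)
c/C = -1/(51*82130/4213) = -1/51*4213/82130 = -4213/4188630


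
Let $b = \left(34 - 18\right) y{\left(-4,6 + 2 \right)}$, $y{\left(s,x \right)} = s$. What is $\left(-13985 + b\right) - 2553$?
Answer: $-16602$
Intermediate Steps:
$b = -64$ ($b = \left(34 - 18\right) \left(-4\right) = 16 \left(-4\right) = -64$)
$\left(-13985 + b\right) - 2553 = \left(-13985 - 64\right) - 2553 = -14049 - 2553 = -16602$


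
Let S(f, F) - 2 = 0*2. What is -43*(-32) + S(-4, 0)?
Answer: 1378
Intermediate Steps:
S(f, F) = 2 (S(f, F) = 2 + 0*2 = 2 + 0 = 2)
-43*(-32) + S(-4, 0) = -43*(-32) + 2 = 1376 + 2 = 1378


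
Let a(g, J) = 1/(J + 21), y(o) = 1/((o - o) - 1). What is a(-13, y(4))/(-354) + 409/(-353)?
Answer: -2896073/2499240 ≈ -1.1588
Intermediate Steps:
y(o) = -1 (y(o) = 1/(0 - 1) = 1/(-1) = -1)
a(g, J) = 1/(21 + J)
a(-13, y(4))/(-354) + 409/(-353) = 1/((21 - 1)*(-354)) + 409/(-353) = -1/354/20 + 409*(-1/353) = (1/20)*(-1/354) - 409/353 = -1/7080 - 409/353 = -2896073/2499240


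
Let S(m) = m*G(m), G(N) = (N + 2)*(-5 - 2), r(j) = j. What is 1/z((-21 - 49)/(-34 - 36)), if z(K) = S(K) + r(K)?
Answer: -1/20 ≈ -0.050000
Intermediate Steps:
G(N) = -14 - 7*N (G(N) = (2 + N)*(-7) = -14 - 7*N)
S(m) = m*(-14 - 7*m)
z(K) = K - 7*K*(2 + K) (z(K) = -7*K*(2 + K) + K = K - 7*K*(2 + K))
1/z((-21 - 49)/(-34 - 36)) = 1/(((-21 - 49)/(-34 - 36))*(-13 - 7*(-21 - 49)/(-34 - 36))) = 1/((-70/(-70))*(-13 - (-490)/(-70))) = 1/((-70*(-1/70))*(-13 - (-490)*(-1)/70)) = 1/(1*(-13 - 7*1)) = 1/(1*(-13 - 7)) = 1/(1*(-20)) = 1/(-20) = -1/20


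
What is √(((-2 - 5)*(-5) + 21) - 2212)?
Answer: 14*I*√11 ≈ 46.433*I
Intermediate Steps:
√(((-2 - 5)*(-5) + 21) - 2212) = √((-7*(-5) + 21) - 2212) = √((35 + 21) - 2212) = √(56 - 2212) = √(-2156) = 14*I*√11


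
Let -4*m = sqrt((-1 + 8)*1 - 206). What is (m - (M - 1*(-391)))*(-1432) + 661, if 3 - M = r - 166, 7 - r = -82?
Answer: 675133 + 358*I*sqrt(199) ≈ 6.7513e+5 + 5050.2*I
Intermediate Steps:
r = 89 (r = 7 - 1*(-82) = 7 + 82 = 89)
M = 80 (M = 3 - (89 - 166) = 3 - 1*(-77) = 3 + 77 = 80)
m = -I*sqrt(199)/4 (m = -sqrt((-1 + 8)*1 - 206)/4 = -sqrt(7*1 - 206)/4 = -sqrt(7 - 206)/4 = -I*sqrt(199)/4 ≈ -3.5267*I)
(m - (M - 1*(-391)))*(-1432) + 661 = (-I*sqrt(199)/4 - (80 - 1*(-391)))*(-1432) + 661 = (-I*sqrt(199)/4 - (80 + 391))*(-1432) + 661 = (-I*sqrt(199)/4 - 1*471)*(-1432) + 661 = (-I*sqrt(199)/4 - 471)*(-1432) + 661 = (-471 - I*sqrt(199)/4)*(-1432) + 661 = (674472 + 358*I*sqrt(199)) + 661 = 675133 + 358*I*sqrt(199)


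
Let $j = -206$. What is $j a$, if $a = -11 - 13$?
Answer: $4944$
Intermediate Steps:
$a = -24$ ($a = -11 - 13 = -24$)
$j a = \left(-206\right) \left(-24\right) = 4944$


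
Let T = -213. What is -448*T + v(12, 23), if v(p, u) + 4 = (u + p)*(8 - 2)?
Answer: 95630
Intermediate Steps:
v(p, u) = -4 + 6*p + 6*u (v(p, u) = -4 + (u + p)*(8 - 2) = -4 + (p + u)*6 = -4 + (6*p + 6*u) = -4 + 6*p + 6*u)
-448*T + v(12, 23) = -448*(-213) + (-4 + 6*12 + 6*23) = 95424 + (-4 + 72 + 138) = 95424 + 206 = 95630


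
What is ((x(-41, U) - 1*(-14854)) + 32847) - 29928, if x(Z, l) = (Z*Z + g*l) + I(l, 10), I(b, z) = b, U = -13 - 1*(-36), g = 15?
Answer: 19822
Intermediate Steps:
U = 23 (U = -13 + 36 = 23)
x(Z, l) = Z**2 + 16*l (x(Z, l) = (Z*Z + 15*l) + l = (Z**2 + 15*l) + l = Z**2 + 16*l)
((x(-41, U) - 1*(-14854)) + 32847) - 29928 = ((((-41)**2 + 16*23) - 1*(-14854)) + 32847) - 29928 = (((1681 + 368) + 14854) + 32847) - 29928 = ((2049 + 14854) + 32847) - 29928 = (16903 + 32847) - 29928 = 49750 - 29928 = 19822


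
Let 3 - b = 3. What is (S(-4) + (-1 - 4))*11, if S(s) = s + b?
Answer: -99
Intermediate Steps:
b = 0 (b = 3 - 1*3 = 3 - 3 = 0)
S(s) = s (S(s) = s + 0 = s)
(S(-4) + (-1 - 4))*11 = (-4 + (-1 - 4))*11 = (-4 - 5)*11 = -9*11 = -99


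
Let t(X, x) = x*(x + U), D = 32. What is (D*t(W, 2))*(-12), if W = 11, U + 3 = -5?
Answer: 4608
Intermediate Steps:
U = -8 (U = -3 - 5 = -8)
t(X, x) = x*(-8 + x) (t(X, x) = x*(x - 8) = x*(-8 + x))
(D*t(W, 2))*(-12) = (32*(2*(-8 + 2)))*(-12) = (32*(2*(-6)))*(-12) = (32*(-12))*(-12) = -384*(-12) = 4608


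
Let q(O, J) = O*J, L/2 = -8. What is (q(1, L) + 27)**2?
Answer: 121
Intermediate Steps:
L = -16 (L = 2*(-8) = -16)
q(O, J) = J*O
(q(1, L) + 27)**2 = (-16*1 + 27)**2 = (-16 + 27)**2 = 11**2 = 121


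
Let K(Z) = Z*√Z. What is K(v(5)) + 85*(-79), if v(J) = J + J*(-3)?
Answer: -6715 - 10*I*√10 ≈ -6715.0 - 31.623*I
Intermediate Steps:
v(J) = -2*J (v(J) = J - 3*J = -2*J)
K(Z) = Z^(3/2)
K(v(5)) + 85*(-79) = (-2*5)^(3/2) + 85*(-79) = (-10)^(3/2) - 6715 = -10*I*√10 - 6715 = -6715 - 10*I*√10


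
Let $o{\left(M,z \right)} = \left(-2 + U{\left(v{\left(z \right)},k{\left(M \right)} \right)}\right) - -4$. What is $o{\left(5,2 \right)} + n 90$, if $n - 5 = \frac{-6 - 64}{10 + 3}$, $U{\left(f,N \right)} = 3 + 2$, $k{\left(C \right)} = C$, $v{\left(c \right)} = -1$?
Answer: $- \frac{359}{13} \approx -27.615$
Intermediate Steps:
$U{\left(f,N \right)} = 5$
$n = - \frac{5}{13}$ ($n = 5 + \frac{-6 - 64}{10 + 3} = 5 - \frac{70}{13} = - \frac{5}{13} \approx -0.38462$)
$o{\left(M,z \right)} = 7$ ($o{\left(M,z \right)} = \left(-2 + 5\right) - -4 = 3 + 4 = 7$)
$o{\left(5,2 \right)} + n 90 = 7 - \frac{450}{13} = - \frac{359}{13}$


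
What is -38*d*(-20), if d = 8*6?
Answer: 36480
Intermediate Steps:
d = 48
-38*d*(-20) = -38*48*(-20) = -1824*(-20) = 36480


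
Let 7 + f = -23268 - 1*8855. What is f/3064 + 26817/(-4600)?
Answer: -28745661/1761800 ≈ -16.316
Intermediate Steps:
f = -32130 (f = -7 + (-23268 - 1*8855) = -7 + (-23268 - 8855) = -7 - 32123 = -32130)
f/3064 + 26817/(-4600) = -32130/3064 + 26817/(-4600) = -32130*1/3064 + 26817*(-1/4600) = -16065/1532 - 26817/4600 = -28745661/1761800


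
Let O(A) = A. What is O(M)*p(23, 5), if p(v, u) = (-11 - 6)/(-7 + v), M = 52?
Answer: -221/4 ≈ -55.250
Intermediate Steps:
p(v, u) = -17/(-7 + v)
O(M)*p(23, 5) = 52*(-17/(-7 + 23)) = 52*(-17/16) = -221/4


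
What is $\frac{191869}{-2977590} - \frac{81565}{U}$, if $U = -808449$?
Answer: $\frac{29250275723}{802409885970} \approx 0.036453$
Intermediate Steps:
$\frac{191869}{-2977590} - \frac{81565}{U} = \frac{191869}{-2977590} - \frac{81565}{-808449} = 191869 \left(- \frac{1}{2977590}\right) - - \frac{81565}{808449} = - \frac{191869}{2977590} + \frac{81565}{808449} = \frac{29250275723}{802409885970}$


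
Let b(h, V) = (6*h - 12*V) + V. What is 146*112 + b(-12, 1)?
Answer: 16269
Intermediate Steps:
b(h, V) = -11*V + 6*h (b(h, V) = (-12*V + 6*h) + V = -11*V + 6*h)
146*112 + b(-12, 1) = 146*112 + (-11*1 + 6*(-12)) = 16352 + (-11 - 72) = 16352 - 83 = 16269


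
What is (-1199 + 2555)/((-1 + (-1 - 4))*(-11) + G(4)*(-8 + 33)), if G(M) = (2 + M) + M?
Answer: 339/79 ≈ 4.2911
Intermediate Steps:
G(M) = 2 + 2*M
(-1199 + 2555)/((-1 + (-1 - 4))*(-11) + G(4)*(-8 + 33)) = (-1199 + 2555)/((-1 + (-1 - 4))*(-11) + (2 + 2*4)*(-8 + 33)) = 1356/((-1 - 5)*(-11) + (2 + 8)*25) = 1356/(-6*(-11) + 10*25) = 1356/(66 + 250) = 1356/316 = 1356*(1/316) = 339/79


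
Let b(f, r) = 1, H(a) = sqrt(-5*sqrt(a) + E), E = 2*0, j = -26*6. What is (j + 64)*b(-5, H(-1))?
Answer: -92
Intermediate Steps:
j = -156
E = 0
H(a) = sqrt(5)*sqrt(-sqrt(a)) (H(a) = sqrt(-5*sqrt(a) + 0) = sqrt(-5*sqrt(a)) = sqrt(5)*sqrt(-sqrt(a)))
(j + 64)*b(-5, H(-1)) = (-156 + 64)*1 = -92*1 = -92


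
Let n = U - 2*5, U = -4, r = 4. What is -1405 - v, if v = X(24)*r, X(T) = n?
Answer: -1349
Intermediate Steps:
n = -14 (n = -4 - 2*5 = -4 - 10 = -14)
X(T) = -14
v = -56 (v = -14*4 = -56)
-1405 - v = -1405 - 1*(-56) = -1405 + 56 = -1349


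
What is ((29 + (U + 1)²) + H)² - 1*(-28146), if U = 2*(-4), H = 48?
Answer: 44022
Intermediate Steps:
U = -8
((29 + (U + 1)²) + H)² - 1*(-28146) = ((29 + (-8 + 1)²) + 48)² - 1*(-28146) = ((29 + (-7)²) + 48)² + 28146 = ((29 + 49) + 48)² + 28146 = (78 + 48)² + 28146 = 126² + 28146 = 15876 + 28146 = 44022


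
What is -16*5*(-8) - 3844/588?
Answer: 93119/147 ≈ 633.46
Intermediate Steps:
-16*5*(-8) - 3844/588 = -80*(-8) - 3844/588 = 640 - 1*961/147 = 640 - 961/147 = 93119/147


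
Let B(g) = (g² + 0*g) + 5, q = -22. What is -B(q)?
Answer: -489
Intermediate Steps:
B(g) = 5 + g² (B(g) = (g² + 0) + 5 = g² + 5 = 5 + g²)
-B(q) = -(5 + (-22)²) = -(5 + 484) = -1*489 = -489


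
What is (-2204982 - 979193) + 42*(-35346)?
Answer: -4668707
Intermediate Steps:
(-2204982 - 979193) + 42*(-35346) = -3184175 - 1484532 = -4668707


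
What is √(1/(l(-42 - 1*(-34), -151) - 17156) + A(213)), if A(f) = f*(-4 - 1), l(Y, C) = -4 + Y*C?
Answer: I*√16937914357/3988 ≈ 32.634*I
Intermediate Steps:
l(Y, C) = -4 + C*Y
A(f) = -5*f (A(f) = f*(-5) = -5*f)
√(1/(l(-42 - 1*(-34), -151) - 17156) + A(213)) = √(1/((-4 - 151*(-42 - 1*(-34))) - 17156) - 5*213) = √(1/((-4 - 151*(-42 + 34)) - 17156) - 1065) = √(1/((-4 - 151*(-8)) - 17156) - 1065) = √(1/((-4 + 1208) - 17156) - 1065) = √(1/(1204 - 17156) - 1065) = √(1/(-15952) - 1065) = √(-1/15952 - 1065) = √(-16988881/15952) = I*√16937914357/3988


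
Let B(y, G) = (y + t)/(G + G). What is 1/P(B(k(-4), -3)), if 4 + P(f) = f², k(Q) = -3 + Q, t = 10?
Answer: -4/15 ≈ -0.26667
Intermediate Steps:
B(y, G) = (10 + y)/(2*G) (B(y, G) = (y + 10)/(G + G) = (10 + y)/((2*G)) = (10 + y)*(1/(2*G)) = (10 + y)/(2*G))
P(f) = -4 + f²
1/P(B(k(-4), -3)) = 1/(-4 + ((½)*(10 + (-3 - 4))/(-3))²) = 1/(-4 + ((½)*(-⅓)*(10 - 7))²) = 1/(-4 + ((½)*(-⅓)*3)²) = 1/(-4 + (-½)²) = 1/(-4 + ¼) = 1/(-15/4) = -4/15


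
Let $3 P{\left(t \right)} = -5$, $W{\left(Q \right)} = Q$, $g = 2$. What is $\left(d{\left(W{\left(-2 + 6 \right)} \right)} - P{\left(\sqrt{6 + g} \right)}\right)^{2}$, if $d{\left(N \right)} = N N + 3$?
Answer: $\frac{3844}{9} \approx 427.11$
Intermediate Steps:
$P{\left(t \right)} = - \frac{5}{3}$ ($P{\left(t \right)} = \frac{1}{3} \left(-5\right) = - \frac{5}{3}$)
$d{\left(N \right)} = 3 + N^{2}$ ($d{\left(N \right)} = N^{2} + 3 = 3 + N^{2}$)
$\left(d{\left(W{\left(-2 + 6 \right)} \right)} - P{\left(\sqrt{6 + g} \right)}\right)^{2} = \left(\left(3 + \left(-2 + 6\right)^{2}\right) - - \frac{5}{3}\right)^{2} = \left(\left(3 + 4^{2}\right) + \frac{5}{3}\right)^{2} = \left(\left(3 + 16\right) + \frac{5}{3}\right)^{2} = \left(19 + \frac{5}{3}\right)^{2} = \left(\frac{62}{3}\right)^{2} = \frac{3844}{9}$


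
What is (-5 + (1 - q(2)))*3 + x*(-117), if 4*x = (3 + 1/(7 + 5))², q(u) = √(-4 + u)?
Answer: -18565/64 - 3*I*√2 ≈ -290.08 - 4.2426*I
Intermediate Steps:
x = 1369/576 (x = (3 + 1/(7 + 5))²/4 = (3 + 1/12)²/4 = (37/12)²/4 = (¼)*(1369/144) = 1369/576 ≈ 2.3767)
(-5 + (1 - q(2)))*3 + x*(-117) = (-5 + (1 - √(-4 + 2)))*3 + (1369/576)*(-117) = (-5 + (1 - √(-2)))*3 - 17797/64 = (-5 + (1 - I*√2))*3 - 17797/64 = (-4 - I*√2)*3 - 17797/64 = (-12 - 3*I*√2) - 17797/64 = -18565/64 - 3*I*√2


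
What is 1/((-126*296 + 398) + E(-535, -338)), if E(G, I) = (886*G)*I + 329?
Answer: 1/160178811 ≈ 6.2430e-9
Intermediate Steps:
E(G, I) = 329 + 886*G*I (E(G, I) = 886*G*I + 329 = 329 + 886*G*I)
1/((-126*296 + 398) + E(-535, -338)) = 1/((-126*296 + 398) + (329 + 886*(-535)*(-338))) = 1/((-37296 + 398) + (329 + 160215380)) = 1/(-36898 + 160215709) = 1/160178811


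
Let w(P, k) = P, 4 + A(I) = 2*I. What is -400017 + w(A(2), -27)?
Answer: -400017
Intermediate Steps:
A(I) = -4 + 2*I
-400017 + w(A(2), -27) = -400017 + (-4 + 2*2) = -400017 + (-4 + 4) = -400017 + 0 = -400017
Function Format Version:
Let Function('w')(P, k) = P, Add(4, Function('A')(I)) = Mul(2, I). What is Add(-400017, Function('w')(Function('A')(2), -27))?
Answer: -400017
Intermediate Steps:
Function('A')(I) = Add(-4, Mul(2, I))
Add(-400017, Function('w')(Function('A')(2), -27)) = Add(-400017, Add(-4, Mul(2, 2))) = Add(-400017, Add(-4, 4)) = Add(-400017, 0) = -400017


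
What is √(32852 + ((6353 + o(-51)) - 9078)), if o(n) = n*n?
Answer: 2*√8182 ≈ 180.91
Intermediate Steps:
o(n) = n²
√(32852 + ((6353 + o(-51)) - 9078)) = √(32852 + ((6353 + (-51)²) - 9078)) = √(32852 + ((6353 + 2601) - 9078)) = √(32852 + (8954 - 9078)) = √(32852 - 124) = √32728 = 2*√8182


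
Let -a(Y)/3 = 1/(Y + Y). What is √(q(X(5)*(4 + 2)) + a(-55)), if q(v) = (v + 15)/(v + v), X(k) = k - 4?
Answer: √21505/110 ≈ 1.3331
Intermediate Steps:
X(k) = -4 + k
a(Y) = -3/(2*Y) (a(Y) = -3/(Y + Y) = -3*1/(2*Y) = -3/(2*Y))
q(v) = (15 + v)/(2*v) (q(v) = (15 + v)/((2*v)) = (15 + v)*(1/(2*v)) = (15 + v)/(2*v))
√(q(X(5)*(4 + 2)) + a(-55)) = √((15 + (-4 + 5)*(4 + 2))/(2*(((-4 + 5)*(4 + 2)))) - 3/2/(-55)) = √((15 + 1*6)/(2*((1*6))) - 3/2*(-1/55)) = √((½)*(15 + 6)/6 + 3/110) = √((½)*(⅙)*21 + 3/110) = √(7/4 + 3/110) = √(391/220) = √21505/110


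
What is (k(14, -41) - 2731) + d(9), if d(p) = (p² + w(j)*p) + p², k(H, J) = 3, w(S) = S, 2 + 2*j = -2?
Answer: -2584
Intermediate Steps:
j = -2 (j = -1 + (½)*(-2) = -1 - 1 = -2)
d(p) = -2*p + 2*p² (d(p) = (p² - 2*p) + p² = -2*p + 2*p²)
(k(14, -41) - 2731) + d(9) = (3 - 2731) + 2*9*(-1 + 9) = -2728 + 2*9*8 = -2728 + 144 = -2584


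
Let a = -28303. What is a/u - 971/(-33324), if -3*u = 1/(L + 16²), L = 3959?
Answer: 11926374180911/33324 ≈ 3.5789e+8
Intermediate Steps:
u = -1/12645 (u = -1/(3*(3959 + 16²)) = -1/(3*(3959 + 256)) = -⅓/4215 = -⅓*1/4215 = -1/12645 ≈ -7.9083e-5)
a/u - 971/(-33324) = -28303/(-1/12645) - 971/(-33324) = -28303*(-12645) - 971*(-1/33324) = 357891435 + 971/33324 = 11926374180911/33324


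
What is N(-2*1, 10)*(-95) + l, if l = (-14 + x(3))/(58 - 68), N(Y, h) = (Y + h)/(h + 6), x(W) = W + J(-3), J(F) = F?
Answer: -461/10 ≈ -46.100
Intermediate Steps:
x(W) = -3 + W (x(W) = W - 3 = -3 + W)
N(Y, h) = (Y + h)/(6 + h)
l = 7/5 (l = (-14 + (-3 + 3))/(58 - 68) = (-14 + 0)/(-10) = -14*(-1/10) = 7/5 ≈ 1.4000)
N(-2*1, 10)*(-95) + l = ((-2*1 + 10)/(6 + 10))*(-95) + 7/5 = ((-2 + 10)/16)*(-95) + 7/5 = ((1/16)*8)*(-95) + 7/5 = (1/2)*(-95) + 7/5 = -95/2 + 7/5 = -461/10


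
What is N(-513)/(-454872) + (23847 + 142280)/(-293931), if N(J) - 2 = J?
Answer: -2285343091/4051544904 ≈ -0.56407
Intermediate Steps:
N(J) = 2 + J
N(-513)/(-454872) + (23847 + 142280)/(-293931) = (2 - 513)/(-454872) + (23847 + 142280)/(-293931) = -511*(-1/454872) + 166127*(-1/293931) = 511/454872 - 166127/293931 = -2285343091/4051544904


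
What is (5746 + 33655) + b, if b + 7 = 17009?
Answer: 56403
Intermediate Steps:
b = 17002 (b = -7 + 17009 = 17002)
(5746 + 33655) + b = (5746 + 33655) + 17002 = 39401 + 17002 = 56403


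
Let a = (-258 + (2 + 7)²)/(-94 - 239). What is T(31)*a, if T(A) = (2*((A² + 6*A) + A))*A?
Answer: 4309124/111 ≈ 38821.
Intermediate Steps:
T(A) = A*(2*A² + 14*A) (T(A) = (2*(A² + 7*A))*A = (2*A² + 14*A)*A = A*(2*A² + 14*A))
a = 59/111 (a = (-258 + 9²)/(-333) = (-258 + 81)*(-1/333) = -177*(-1/333) = 59/111 ≈ 0.53153)
T(31)*a = (2*31²*(7 + 31))*(59/111) = (2*961*38)*(59/111) = 73036*(59/111) = 4309124/111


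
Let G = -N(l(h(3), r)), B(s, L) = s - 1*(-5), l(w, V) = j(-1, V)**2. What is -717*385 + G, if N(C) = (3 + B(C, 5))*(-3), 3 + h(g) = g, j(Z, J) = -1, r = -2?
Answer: -276018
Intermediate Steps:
h(g) = -3 + g
l(w, V) = 1 (l(w, V) = (-1)**2 = 1)
B(s, L) = 5 + s (B(s, L) = s + 5 = 5 + s)
N(C) = -24 - 3*C (N(C) = (3 + (5 + C))*(-3) = (8 + C)*(-3) = -24 - 3*C)
G = 27 (G = -(-24 - 3*1) = -(-24 - 3) = -1*(-27) = 27)
-717*385 + G = -717*385 + 27 = -276045 + 27 = -276018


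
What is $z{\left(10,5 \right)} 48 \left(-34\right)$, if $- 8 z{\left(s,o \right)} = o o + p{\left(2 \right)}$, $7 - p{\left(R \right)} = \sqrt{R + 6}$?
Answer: $6528 - 408 \sqrt{2} \approx 5951.0$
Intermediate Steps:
$p{\left(R \right)} = 7 - \sqrt{6 + R}$ ($p{\left(R \right)} = 7 - \sqrt{R + 6} = 7 - \sqrt{6 + R}$)
$z{\left(s,o \right)} = - \frac{7}{8} - \frac{o^{2}}{8} + \frac{\sqrt{2}}{4}$ ($z{\left(s,o \right)} = - \frac{o o + \left(7 - \sqrt{6 + 2}\right)}{8} = - \frac{o^{2} + \left(7 - \sqrt{8}\right)}{8} = - \frac{o^{2} + \left(7 - 2 \sqrt{2}\right)}{8} = - \frac{7 + o^{2} - 2 \sqrt{2}}{8} = - \frac{7}{8} - \frac{o^{2}}{8} + \frac{\sqrt{2}}{4}$)
$z{\left(10,5 \right)} 48 \left(-34\right) = \left(- \frac{7}{8} - \frac{5^{2}}{8} + \frac{\sqrt{2}}{4}\right) 48 \left(-34\right) = \left(- \frac{7}{8} - \frac{25}{8} + \frac{\sqrt{2}}{4}\right) 48 \left(-34\right) = \left(-4 + \frac{\sqrt{2}}{4}\right) 48 \left(-34\right) = \left(-192 + 12 \sqrt{2}\right) \left(-34\right) = 6528 - 408 \sqrt{2}$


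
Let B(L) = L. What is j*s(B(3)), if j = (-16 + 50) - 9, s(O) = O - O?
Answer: 0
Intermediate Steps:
s(O) = 0
j = 25 (j = 34 - 9 = 25)
j*s(B(3)) = 25*0 = 0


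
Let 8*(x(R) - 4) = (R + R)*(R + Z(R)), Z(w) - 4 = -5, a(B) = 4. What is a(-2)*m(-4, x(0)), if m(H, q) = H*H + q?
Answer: 80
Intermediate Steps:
Z(w) = -1 (Z(w) = 4 - 5 = -1)
x(R) = 4 + R*(-1 + R)/4 (x(R) = 4 + ((R + R)*(R - 1))/8 = 4 + ((2*R)*(-1 + R))/8 = 4 + (2*R*(-1 + R))/8 = 4 + R*(-1 + R)/4)
m(H, q) = q + H**2 (m(H, q) = H**2 + q = q + H**2)
a(-2)*m(-4, x(0)) = 4*((4 - 1/4*0 + (1/4)*0**2) + (-4)**2) = 4*((4 + 0 + (1/4)*0) + 16) = 4*((4 + 0 + 0) + 16) = 4*(4 + 16) = 4*20 = 80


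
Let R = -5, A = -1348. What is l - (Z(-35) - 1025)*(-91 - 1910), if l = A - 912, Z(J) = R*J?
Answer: -1703110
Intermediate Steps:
Z(J) = -5*J
l = -2260 (l = -1348 - 912 = -2260)
l - (Z(-35) - 1025)*(-91 - 1910) = -2260 - (-5*(-35) - 1025)*(-91 - 1910) = -2260 - (175 - 1025)*(-2001) = -2260 - (-850)*(-2001) = -2260 - 1*1700850 = -2260 - 1700850 = -1703110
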